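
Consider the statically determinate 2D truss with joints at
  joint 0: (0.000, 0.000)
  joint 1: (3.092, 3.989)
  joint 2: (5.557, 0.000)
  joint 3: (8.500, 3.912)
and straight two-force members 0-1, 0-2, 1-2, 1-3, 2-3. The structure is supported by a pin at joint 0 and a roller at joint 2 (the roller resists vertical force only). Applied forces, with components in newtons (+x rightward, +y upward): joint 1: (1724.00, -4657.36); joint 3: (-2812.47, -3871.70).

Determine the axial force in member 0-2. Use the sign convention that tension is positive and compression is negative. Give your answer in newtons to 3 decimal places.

N=4 nodes, M=5 members, R=3 reactions → 2N=8, M+R=8
member 0 (0-1): L=5.0470, (cx,cy)=(0.6126,0.7904)
member 1 (0-2): L=5.5570, (cx,cy)=(1.0000,0.0000)
member 2 (1-2): L=4.6892, (cx,cy)=(0.5257,-0.8507)
member 3 (1-3): L=5.4085, (cx,cy)=(0.9999,-0.0142)
member 4 (2-3): L=4.8954, (cx,cy)=(0.6012,0.7991)
solve A·x = −loads:
  F[0-1] = -958.8506 N (compression)
  F[0-2] = -501.0430 N (compression)
  F[1-2] = -4585.6448 N (compression)
  F[1-3] = +99.1603 N (tension)
  F[2-3] = -4843.2080 N (compression)
  Rx@0 = +1088.4700 N
  Ry@0 = +757.8416 N
  Ry@2 = +7771.2184 N

-501.043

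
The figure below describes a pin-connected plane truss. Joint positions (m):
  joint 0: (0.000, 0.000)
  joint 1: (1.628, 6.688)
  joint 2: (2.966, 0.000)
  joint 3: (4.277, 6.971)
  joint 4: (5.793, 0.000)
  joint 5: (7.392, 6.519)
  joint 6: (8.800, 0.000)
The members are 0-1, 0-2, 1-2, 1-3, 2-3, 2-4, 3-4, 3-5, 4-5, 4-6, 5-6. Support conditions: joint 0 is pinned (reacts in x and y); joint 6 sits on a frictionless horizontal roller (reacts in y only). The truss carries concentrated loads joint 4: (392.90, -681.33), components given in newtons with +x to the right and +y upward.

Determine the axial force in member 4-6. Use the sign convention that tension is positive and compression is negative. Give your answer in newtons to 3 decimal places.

96.872

N=7 nodes, M=11 members, R=3 reactions → 2N=14, M+R=14
member 0 (0-1): L=6.8833, (cx,cy)=(0.2365,0.9716)
member 1 (0-2): L=2.9660, (cx,cy)=(1.0000,0.0000)
member 2 (1-2): L=6.8205, (cx,cy)=(0.1962,-0.9806)
member 3 (1-3): L=2.6641, (cx,cy)=(0.9943,0.1062)
member 4 (2-3): L=7.0932, (cx,cy)=(0.1848,0.9828)
member 5 (2-4): L=2.8270, (cx,cy)=(1.0000,0.0000)
member 6 (3-4): L=7.1339, (cx,cy)=(0.2125,-0.9772)
member 7 (3-5): L=3.1476, (cx,cy)=(0.9896,-0.1436)
member 8 (4-5): L=6.7122, (cx,cy)=(0.2382,0.9712)
member 9 (4-6): L=3.0070, (cx,cy)=(1.0000,0.0000)
member 10 (5-6): L=6.6693, (cx,cy)=(0.2111,-0.9775)
solve A·x = −loads:
  F[0-1] = -239.6118 N (compression)
  F[0-2] = +449.5717 N (tension)
  F[1-2] = +226.4134 N (tension)
  F[1-3] = -101.6630 N (compression)
  F[2-3] = -225.9061 N (compression)
  F[2-4] = +535.7409 N (tension)
  F[3-4] = +267.9212 N (tension)
  F[3-5] = -201.8677 N (compression)
  F[4-5] = +431.9640 N (tension)
  F[4-6] = +96.8724 N (tension)
  F[5-6] = -458.8586 N (compression)
  Rx@0 = -392.9000 N
  Ry@0 = +232.8136 N
  Ry@6 = +448.5164 N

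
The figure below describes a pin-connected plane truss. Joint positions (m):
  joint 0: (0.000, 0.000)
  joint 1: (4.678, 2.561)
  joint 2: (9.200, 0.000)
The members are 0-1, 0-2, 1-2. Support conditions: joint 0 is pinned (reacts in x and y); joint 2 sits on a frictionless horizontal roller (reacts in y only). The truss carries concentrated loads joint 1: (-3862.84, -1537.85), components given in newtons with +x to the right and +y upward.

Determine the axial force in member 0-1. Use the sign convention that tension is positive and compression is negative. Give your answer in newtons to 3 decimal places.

N=3 nodes, M=3 members, R=3 reactions → 2N=6, M+R=6
member 0 (0-1): L=5.3331, (cx,cy)=(0.8772,0.4802)
member 1 (0-2): L=9.2000, (cx,cy)=(1.0000,0.0000)
member 2 (1-2): L=5.1968, (cx,cy)=(0.8701,-0.4928)
solve A·x = −loads:
  F[0-1] = -3813.3399 N (compression)
  F[0-2] = -517.9443 N (compression)
  F[1-2] = +595.2403 N (tension)
  Rx@0 = +3862.8400 N
  Ry@0 = +1831.1838 N
  Ry@2 = -293.3338 N

-3813.340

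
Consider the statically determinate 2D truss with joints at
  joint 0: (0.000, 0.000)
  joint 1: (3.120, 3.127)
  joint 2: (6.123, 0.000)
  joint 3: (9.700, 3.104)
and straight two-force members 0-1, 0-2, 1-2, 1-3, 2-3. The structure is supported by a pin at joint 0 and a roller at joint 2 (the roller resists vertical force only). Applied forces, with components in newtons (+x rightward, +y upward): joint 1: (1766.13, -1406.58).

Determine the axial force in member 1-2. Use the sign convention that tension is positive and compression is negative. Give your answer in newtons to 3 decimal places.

N=4 nodes, M=5 members, R=3 reactions → 2N=8, M+R=8
member 0 (0-1): L=4.4173, (cx,cy)=(0.7063,0.7079)
member 1 (0-2): L=6.1230, (cx,cy)=(1.0000,0.0000)
member 2 (1-2): L=4.3355, (cx,cy)=(0.6927,-0.7213)
member 3 (1-3): L=6.5800, (cx,cy)=(1.0000,-0.0035)
member 4 (2-3): L=4.7360, (cx,cy)=(0.7553,0.6554)
solve A·x = −loads:
  F[0-1] = +299.6285 N (tension)
  F[0-2] = +1554.4982 N (tension)
  F[1-2] = -2244.2395 N (compression)
  F[1-3] = -0.0000 N (tension)
  F[2-3] = +0.0000 N (tension)
  Rx@0 = -1766.1300 N
  Ry@0 = -212.1066 N
  Ry@2 = +1618.6866 N

-2244.240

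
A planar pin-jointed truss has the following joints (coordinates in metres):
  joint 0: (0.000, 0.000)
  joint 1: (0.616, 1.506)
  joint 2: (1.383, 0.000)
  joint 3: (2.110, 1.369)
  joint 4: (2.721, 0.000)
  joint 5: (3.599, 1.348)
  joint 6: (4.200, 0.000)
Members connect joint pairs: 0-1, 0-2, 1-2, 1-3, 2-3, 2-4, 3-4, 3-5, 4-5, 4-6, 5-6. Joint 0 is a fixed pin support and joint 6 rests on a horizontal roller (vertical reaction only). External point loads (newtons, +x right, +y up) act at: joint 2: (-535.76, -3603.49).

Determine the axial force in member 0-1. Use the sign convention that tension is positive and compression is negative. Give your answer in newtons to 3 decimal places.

N=7 nodes, M=11 members, R=3 reactions → 2N=14, M+R=14
member 0 (0-1): L=1.6271, (cx,cy)=(0.3786,0.9256)
member 1 (0-2): L=1.3830, (cx,cy)=(1.0000,0.0000)
member 2 (1-2): L=1.6901, (cx,cy)=(0.4538,-0.8911)
member 3 (1-3): L=1.5003, (cx,cy)=(0.9958,-0.0913)
member 4 (2-3): L=1.5501, (cx,cy)=(0.4690,0.8832)
member 5 (2-4): L=1.3380, (cx,cy)=(1.0000,0.0000)
member 6 (3-4): L=1.4992, (cx,cy)=(0.4076,-0.9132)
member 7 (3-5): L=1.4891, (cx,cy)=(0.9999,-0.0141)
member 8 (4-5): L=1.6087, (cx,cy)=(0.5458,0.8379)
member 9 (4-6): L=1.4790, (cx,cy)=(1.0000,0.0000)
member 10 (5-6): L=1.4759, (cx,cy)=(0.4072,-0.9133)
solve A·x = −loads:
  F[0-1] = -2611.2787 N (compression)
  F[0-2] = +452.8309 N (tension)
  F[1-2] = +2951.9078 N (tension)
  F[1-3] = -2338.0187 N (compression)
  F[2-3] = +1101.7742 N (tension)
  F[2-4] = +1811.5030 N (tension)
  F[3-4] = -1279.4702 N (compression)
  F[3-5] = -1290.1685 N (compression)
  F[4-5] = +1394.3659 N (tension)
  F[4-6] = +529.0306 N (tension)
  F[5-6] = -1299.1690 N (compression)
  Rx@0 = +535.7600 N
  Ry@0 = +2416.9122 N
  Ry@6 = +1186.5778 N

-2611.279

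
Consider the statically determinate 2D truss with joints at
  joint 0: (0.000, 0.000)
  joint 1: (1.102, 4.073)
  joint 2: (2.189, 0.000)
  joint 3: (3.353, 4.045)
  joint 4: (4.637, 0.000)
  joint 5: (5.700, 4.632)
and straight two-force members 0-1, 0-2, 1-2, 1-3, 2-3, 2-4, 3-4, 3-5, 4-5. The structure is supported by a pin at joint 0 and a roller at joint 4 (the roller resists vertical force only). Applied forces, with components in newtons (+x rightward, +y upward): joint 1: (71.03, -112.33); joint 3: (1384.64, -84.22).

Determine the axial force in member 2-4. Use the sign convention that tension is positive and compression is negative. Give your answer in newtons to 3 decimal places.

431.021

N=6 nodes, M=9 members, R=3 reactions → 2N=12, M+R=12
member 0 (0-1): L=4.2194, (cx,cy)=(0.2612,0.9653)
member 1 (0-2): L=2.1890, (cx,cy)=(1.0000,0.0000)
member 2 (1-2): L=4.2156, (cx,cy)=(0.2579,-0.9662)
member 3 (1-3): L=2.2512, (cx,cy)=(0.9999,-0.0124)
member 4 (2-3): L=4.2091, (cx,cy)=(0.2765,0.9610)
member 5 (2-4): L=2.4480, (cx,cy)=(1.0000,0.0000)
member 6 (3-4): L=4.2439, (cx,cy)=(0.3026,-0.9531)
member 7 (3-5): L=2.4193, (cx,cy)=(0.9701,0.2426)
member 8 (4-5): L=4.7524, (cx,cy)=(0.2237,0.9747)
solve A·x = −loads:
  F[0-1] = +1203.0554 N (tension)
  F[0-2] = +1141.4660 N (tension)
  F[1-2] = -1325.7388 N (compression)
  F[1-3] = +585.0671 N (tension)
  F[2-3] = +1332.8868 N (tension)
  F[2-4] = +431.0209 N (tension)
  F[3-4] = -1424.6179 N (compression)
  F[3-5] = -0.0000 N (compression)
  F[4-5] = +0.0000 N (tension)
  Rx@0 = -1455.6700 N
  Ry@0 = -1161.3002 N
  Ry@4 = +1357.8502 N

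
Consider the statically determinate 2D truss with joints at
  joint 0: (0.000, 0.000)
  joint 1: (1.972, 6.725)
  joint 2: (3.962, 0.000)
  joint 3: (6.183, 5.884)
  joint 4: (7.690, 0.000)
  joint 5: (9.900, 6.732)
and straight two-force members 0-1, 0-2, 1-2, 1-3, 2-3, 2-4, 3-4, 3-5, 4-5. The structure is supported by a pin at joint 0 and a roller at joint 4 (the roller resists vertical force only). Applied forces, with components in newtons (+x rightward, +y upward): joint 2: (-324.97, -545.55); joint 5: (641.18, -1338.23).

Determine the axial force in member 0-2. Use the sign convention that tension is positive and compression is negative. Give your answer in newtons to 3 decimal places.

N=6 nodes, M=9 members, R=3 reactions → 2N=12, M+R=12
member 0 (0-1): L=7.0082, (cx,cy)=(0.2814,0.9596)
member 1 (0-2): L=3.9620, (cx,cy)=(1.0000,0.0000)
member 2 (1-2): L=7.0133, (cx,cy)=(0.2837,-0.9589)
member 3 (1-3): L=4.2942, (cx,cy)=(0.9806,-0.1958)
member 4 (2-3): L=6.2892, (cx,cy)=(0.3531,0.9356)
member 5 (2-4): L=3.7280, (cx,cy)=(1.0000,0.0000)
member 6 (3-4): L=6.0739, (cx,cy)=(0.2481,-0.9687)
member 7 (3-5): L=3.8125, (cx,cy)=(0.9749,0.2224)
member 8 (4-5): L=7.0855, (cx,cy)=(0.3119,0.9501)
solve A·x = −loads:
  F[0-1] = +710.1099 N (tension)
  F[0-2] = +116.3950 N (tension)
  F[1-2] = -799.4899 N (compression)
  F[1-3] = +435.0949 N (tension)
  F[2-3] = +1402.5474 N (tension)
  F[2-4] = -280.7901 N (compression)
  F[3-4] = -991.5077 N (compression)
  F[3-5] = +1197.9830 N (tension)
  F[4-5] = -1688.9490 N (compression)
  Rx@0 = -316.2100 N
  Ry@0 = -681.4176 N
  Ry@4 = +2565.1976 N

116.395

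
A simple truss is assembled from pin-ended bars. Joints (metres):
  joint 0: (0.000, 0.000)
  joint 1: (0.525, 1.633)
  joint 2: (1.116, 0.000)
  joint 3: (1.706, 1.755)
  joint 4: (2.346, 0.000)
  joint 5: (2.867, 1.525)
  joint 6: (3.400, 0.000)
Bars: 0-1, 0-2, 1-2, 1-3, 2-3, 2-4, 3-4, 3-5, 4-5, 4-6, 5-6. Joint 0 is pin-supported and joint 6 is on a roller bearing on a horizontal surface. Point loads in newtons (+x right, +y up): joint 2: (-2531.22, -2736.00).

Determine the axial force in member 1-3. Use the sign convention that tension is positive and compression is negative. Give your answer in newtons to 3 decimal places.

N=7 nodes, M=11 members, R=3 reactions → 2N=14, M+R=14
member 0 (0-1): L=1.7153, (cx,cy)=(0.3061,0.9520)
member 1 (0-2): L=1.1160, (cx,cy)=(1.0000,0.0000)
member 2 (1-2): L=1.7367, (cx,cy)=(0.3403,-0.9403)
member 3 (1-3): L=1.1873, (cx,cy)=(0.9947,0.1028)
member 4 (2-3): L=1.8515, (cx,cy)=(0.3187,0.9479)
member 5 (2-4): L=1.2300, (cx,cy)=(1.0000,0.0000)
member 6 (3-4): L=1.8681, (cx,cy)=(0.3426,-0.9395)
member 7 (3-5): L=1.1836, (cx,cy)=(0.9809,-0.1943)
member 8 (4-5): L=1.6115, (cx,cy)=(0.3233,0.9463)
member 9 (4-6): L=1.0540, (cx,cy)=(1.0000,0.0000)
member 10 (5-6): L=1.6155, (cx,cy)=(0.3299,-0.9440)
solve A·x = −loads:
  F[0-1] = -1930.5969 N (compression)
  F[0-2] = -1940.3303 N (compression)
  F[1-2] = +1821.5949 N (tension)
  F[1-3] = -1217.2388 N (compression)
  F[2-3] = +1079.3987 N (tension)
  F[2-4] = +866.8374 N (tension)
  F[3-4] = -833.3172 N (compression)
  F[3-5] = -592.6386 N (compression)
  F[4-5] = +827.3128 N (tension)
  F[4-6] = +313.8765 N (tension)
  F[5-6] = -951.3230 N (compression)
  Rx@0 = +2531.2200 N
  Ry@0 = +1837.9482 N
  Ry@6 = +898.0518 N

-1217.239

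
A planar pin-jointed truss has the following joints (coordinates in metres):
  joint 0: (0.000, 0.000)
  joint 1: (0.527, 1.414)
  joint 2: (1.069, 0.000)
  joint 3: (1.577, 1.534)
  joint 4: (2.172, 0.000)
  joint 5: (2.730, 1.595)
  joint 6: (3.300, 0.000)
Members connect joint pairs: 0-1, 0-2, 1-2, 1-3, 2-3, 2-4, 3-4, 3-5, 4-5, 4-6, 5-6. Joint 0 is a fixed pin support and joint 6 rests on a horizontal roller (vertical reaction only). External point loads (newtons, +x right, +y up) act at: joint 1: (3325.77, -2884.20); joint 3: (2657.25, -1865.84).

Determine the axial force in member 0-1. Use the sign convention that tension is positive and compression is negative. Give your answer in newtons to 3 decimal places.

-787.095

N=7 nodes, M=11 members, R=3 reactions → 2N=14, M+R=14
member 0 (0-1): L=1.5090, (cx,cy)=(0.3492,0.9370)
member 1 (0-2): L=1.0690, (cx,cy)=(1.0000,0.0000)
member 2 (1-2): L=1.5143, (cx,cy)=(0.3579,-0.9338)
member 3 (1-3): L=1.0568, (cx,cy)=(0.9935,0.1135)
member 4 (2-3): L=1.6159, (cx,cy)=(0.3144,0.9493)
member 5 (2-4): L=1.1030, (cx,cy)=(1.0000,0.0000)
member 6 (3-4): L=1.6454, (cx,cy)=(0.3616,-0.9323)
member 7 (3-5): L=1.1546, (cx,cy)=(0.9986,0.0528)
member 8 (4-5): L=1.6898, (cx,cy)=(0.3302,0.9439)
member 9 (4-6): L=1.1280, (cx,cy)=(1.0000,0.0000)
member 10 (5-6): L=1.6938, (cx,cy)=(0.3365,-0.9417)
solve A·x = −loads:
  F[0-1] = -787.0951 N (compression)
  F[0-2] = +6257.9008 N (tension)
  F[1-2] = -2624.6810 N (compression)
  F[1-3] = -2678.5564 N (compression)
  F[2-3] = +2581.6962 N (tension)
  F[2-4] = +4506.8738 N (tension)
  F[3-4] = -4467.8304 N (compression)
  F[3-5] = -2895.2385 N (compression)
  F[4-5] = +4413.0144 N (tension)
  F[4-6] = +1433.9356 N (tension)
  F[5-6] = -4261.0281 N (compression)
  Rx@0 = -5983.0200 N
  Ry@0 = +737.5360 N
  Ry@6 = +4012.5040 N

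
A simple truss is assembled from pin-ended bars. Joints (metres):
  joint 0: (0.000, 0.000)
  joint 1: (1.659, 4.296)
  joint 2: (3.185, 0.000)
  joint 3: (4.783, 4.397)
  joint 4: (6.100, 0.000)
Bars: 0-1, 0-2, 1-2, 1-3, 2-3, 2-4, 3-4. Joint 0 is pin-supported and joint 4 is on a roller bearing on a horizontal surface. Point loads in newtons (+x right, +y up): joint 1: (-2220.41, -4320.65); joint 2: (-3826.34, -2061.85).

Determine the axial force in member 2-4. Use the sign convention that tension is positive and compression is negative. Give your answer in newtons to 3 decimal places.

N=5 nodes, M=7 members, R=3 reactions → 2N=10, M+R=10
member 0 (0-1): L=4.6052, (cx,cy)=(0.3602,0.9329)
member 1 (0-2): L=3.1850, (cx,cy)=(1.0000,0.0000)
member 2 (1-2): L=4.5590, (cx,cy)=(0.3347,-0.9423)
member 3 (1-3): L=3.1256, (cx,cy)=(0.9995,0.0323)
member 4 (2-3): L=4.6784, (cx,cy)=(0.3416,0.9399)
member 5 (2-4): L=2.9150, (cx,cy)=(1.0000,0.0000)
member 6 (3-4): L=4.5900, (cx,cy)=(0.2869,-0.9580)
solve A·x = −loads:
  F[0-1] = -6104.4883 N (compression)
  F[0-2] = -3847.6405 N (compression)
  F[1-2] = +1442.2450 N (tension)
  F[1-3] = -461.6947 N (compression)
  F[2-3] = +747.7734 N (tension)
  F[2-4] = +206.0355 N (tension)
  F[3-4] = -718.0737 N (compression)
  Rx@0 = +6046.7500 N
  Ry@0 = +5694.6198 N
  Ry@4 = +687.8802 N

206.036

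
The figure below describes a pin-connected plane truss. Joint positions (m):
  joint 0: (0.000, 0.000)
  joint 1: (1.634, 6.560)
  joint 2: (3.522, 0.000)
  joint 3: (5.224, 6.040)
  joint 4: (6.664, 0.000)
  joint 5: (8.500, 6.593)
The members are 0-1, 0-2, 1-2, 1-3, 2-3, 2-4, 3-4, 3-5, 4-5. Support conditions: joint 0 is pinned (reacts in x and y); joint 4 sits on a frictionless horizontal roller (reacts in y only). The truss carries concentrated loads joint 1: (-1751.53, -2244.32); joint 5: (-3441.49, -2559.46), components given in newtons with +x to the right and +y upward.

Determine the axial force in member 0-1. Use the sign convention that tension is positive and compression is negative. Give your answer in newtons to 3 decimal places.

N=6 nodes, M=9 members, R=3 reactions → 2N=12, M+R=12
member 0 (0-1): L=6.7604, (cx,cy)=(0.2417,0.9704)
member 1 (0-2): L=3.5220, (cx,cy)=(1.0000,0.0000)
member 2 (1-2): L=6.8263, (cx,cy)=(0.2766,-0.9610)
member 3 (1-3): L=3.6275, (cx,cy)=(0.9897,-0.1434)
member 4 (2-3): L=6.2752, (cx,cy)=(0.2712,0.9625)
member 5 (2-4): L=3.1420, (cx,cy)=(1.0000,0.0000)
member 6 (3-4): L=6.2093, (cx,cy)=(0.2319,-0.9727)
member 7 (3-5): L=3.3223, (cx,cy)=(0.9861,0.1664)
member 8 (4-5): L=6.8439, (cx,cy)=(0.2683,0.9633)
solve A·x = −loads:
  F[0-1] = -6304.8099 N (compression)
  F[0-2] = -3669.1460 N (compression)
  F[1-2] = +4170.3311 N (tension)
  F[1-3] = -935.4271 N (compression)
  F[2-3] = -4163.7264 N (compression)
  F[2-4] = -1386.4153 N (compression)
  F[3-4] = +3485.2348 N (tension)
  F[3-5] = -2903.8466 N (compression)
  F[4-5] = -2155.1167 N (compression)
  Rx@0 = +5193.0200 N
  Ry@0 = +6117.8784 N
  Ry@4 = -1314.0984 N

-6304.810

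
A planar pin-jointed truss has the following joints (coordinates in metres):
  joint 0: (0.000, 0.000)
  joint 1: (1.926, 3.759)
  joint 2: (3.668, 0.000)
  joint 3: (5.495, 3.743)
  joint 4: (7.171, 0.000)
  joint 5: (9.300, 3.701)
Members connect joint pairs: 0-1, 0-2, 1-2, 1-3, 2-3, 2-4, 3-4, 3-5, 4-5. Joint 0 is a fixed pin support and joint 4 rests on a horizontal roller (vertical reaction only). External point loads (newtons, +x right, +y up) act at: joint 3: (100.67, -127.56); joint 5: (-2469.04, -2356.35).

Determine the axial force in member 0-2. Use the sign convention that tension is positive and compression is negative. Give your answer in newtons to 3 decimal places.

N=6 nodes, M=9 members, R=3 reactions → 2N=12, M+R=12
member 0 (0-1): L=4.2237, (cx,cy)=(0.4560,0.8900)
member 1 (0-2): L=3.6680, (cx,cy)=(1.0000,0.0000)
member 2 (1-2): L=4.1430, (cx,cy)=(0.4205,-0.9073)
member 3 (1-3): L=3.5690, (cx,cy)=(1.0000,-0.0045)
member 4 (2-3): L=4.1651, (cx,cy)=(0.4386,0.8987)
member 5 (2-4): L=3.5030, (cx,cy)=(1.0000,0.0000)
member 6 (3-4): L=4.1011, (cx,cy)=(0.4087,-0.9127)
member 7 (3-5): L=3.8052, (cx,cy)=(0.9999,-0.0110)
member 8 (4-5): L=4.2697, (cx,cy)=(0.4986,0.8668)
solve A·x = −loads:
  F[0-1] = -620.2133 N (compression)
  F[0-2] = -2085.5531 N (compression)
  F[1-2] = +611.0350 N (tension)
  F[1-3] = -539.7417 N (compression)
  F[2-3] = -616.9154 N (compression)
  F[2-4] = -1558.0263 N (compression)
  F[3-4] = +478.4048 N (tension)
  F[3-5] = -1106.5912 N (compression)
  F[4-5] = -2732.4980 N (compression)
  Rx@0 = +2368.3700 N
  Ry@0 = +551.9775 N
  Ry@4 = +1931.9325 N

-2085.553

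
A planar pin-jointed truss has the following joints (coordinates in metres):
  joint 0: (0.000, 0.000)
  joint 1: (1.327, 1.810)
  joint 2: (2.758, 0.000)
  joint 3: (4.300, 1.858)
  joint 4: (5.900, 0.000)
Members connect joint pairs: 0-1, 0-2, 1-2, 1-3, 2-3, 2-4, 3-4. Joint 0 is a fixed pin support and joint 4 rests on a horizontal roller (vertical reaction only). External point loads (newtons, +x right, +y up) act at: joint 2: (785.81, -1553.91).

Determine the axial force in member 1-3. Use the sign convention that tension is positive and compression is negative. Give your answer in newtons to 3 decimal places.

N=5 nodes, M=7 members, R=3 reactions → 2N=10, M+R=10
member 0 (0-1): L=2.2443, (cx,cy)=(0.5913,0.8065)
member 1 (0-2): L=2.7580, (cx,cy)=(1.0000,0.0000)
member 2 (1-2): L=2.3073, (cx,cy)=(0.6202,-0.7844)
member 3 (1-3): L=2.9734, (cx,cy)=(0.9999,0.0161)
member 4 (2-3): L=2.4145, (cx,cy)=(0.6386,0.7695)
member 5 (2-4): L=3.1420, (cx,cy)=(1.0000,0.0000)
member 6 (3-4): L=2.4520, (cx,cy)=(0.6525,-0.7578)
solve A·x = −loads:
  F[0-1] = -1026.0976 N (compression)
  F[0-2] = +1392.5077 N (tension)
  F[1-2] = +1029.2833 N (tension)
  F[1-3] = -1245.2134 N (compression)
  F[2-3] = +970.0837 N (tension)
  F[2-4] = +625.5217 N (tension)
  F[3-4] = -958.6009 N (compression)
  Rx@0 = -785.8100 N
  Ry@0 = +827.5229 N
  Ry@4 = +726.3871 N

-1245.213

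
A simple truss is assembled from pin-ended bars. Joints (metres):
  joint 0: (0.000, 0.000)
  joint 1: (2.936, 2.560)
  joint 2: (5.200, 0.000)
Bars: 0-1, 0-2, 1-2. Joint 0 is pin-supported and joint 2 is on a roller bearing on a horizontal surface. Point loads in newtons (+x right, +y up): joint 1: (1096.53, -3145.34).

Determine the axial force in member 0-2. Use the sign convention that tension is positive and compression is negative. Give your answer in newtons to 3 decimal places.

2047.980

N=3 nodes, M=3 members, R=3 reactions → 2N=6, M+R=6
member 0 (0-1): L=3.8953, (cx,cy)=(0.7537,0.6572)
member 1 (0-2): L=5.2000, (cx,cy)=(1.0000,0.0000)
member 2 (1-2): L=3.4175, (cx,cy)=(0.6625,-0.7491)
solve A·x = −loads:
  F[0-1] = -1262.3383 N (compression)
  F[0-2] = +2047.9804 N (tension)
  F[1-2] = -3091.4178 N (compression)
  Rx@0 = -1096.5300 N
  Ry@0 = +829.6025 N
  Ry@2 = +2315.7375 N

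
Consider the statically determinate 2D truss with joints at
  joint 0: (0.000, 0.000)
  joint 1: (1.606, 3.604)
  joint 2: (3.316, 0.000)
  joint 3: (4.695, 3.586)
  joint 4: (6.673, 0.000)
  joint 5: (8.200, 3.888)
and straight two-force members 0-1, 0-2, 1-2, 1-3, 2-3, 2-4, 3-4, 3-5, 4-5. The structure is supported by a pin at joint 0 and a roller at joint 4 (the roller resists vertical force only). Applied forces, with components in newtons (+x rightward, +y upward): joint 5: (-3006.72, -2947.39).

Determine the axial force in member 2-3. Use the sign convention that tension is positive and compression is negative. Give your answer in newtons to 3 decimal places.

N=6 nodes, M=9 members, R=3 reactions → 2N=12, M+R=12
member 0 (0-1): L=3.9456, (cx,cy)=(0.4070,0.9134)
member 1 (0-2): L=3.3160, (cx,cy)=(1.0000,0.0000)
member 2 (1-2): L=3.9891, (cx,cy)=(0.4287,-0.9035)
member 3 (1-3): L=3.0891, (cx,cy)=(1.0000,-0.0058)
member 4 (2-3): L=3.8420, (cx,cy)=(0.3589,0.9334)
member 5 (2-4): L=3.3570, (cx,cy)=(1.0000,0.0000)
member 6 (3-4): L=4.0953, (cx,cy)=(0.4830,-0.8756)
member 7 (3-5): L=3.5180, (cx,cy)=(0.9963,0.0858)
member 8 (4-5): L=4.1771, (cx,cy)=(0.3656,0.9308)
solve A·x = −loads:
  F[0-1] = -1179.5264 N (compression)
  F[0-2] = -2526.6152 N (compression)
  F[1-2] = +1198.9307 N (tension)
  F[1-3] = -994.0651 N (compression)
  F[2-3] = -1160.5187 N (compression)
  F[2-4] = -1596.1306 N (compression)
  F[3-4] = +1042.0966 N (tension)
  F[3-5] = -1920.9998 N (compression)
  F[4-5] = -2989.3890 N (compression)
  Rx@0 = +3006.7200 N
  Ry@0 = +1077.3959 N
  Ry@4 = +1869.9941 N

-1160.519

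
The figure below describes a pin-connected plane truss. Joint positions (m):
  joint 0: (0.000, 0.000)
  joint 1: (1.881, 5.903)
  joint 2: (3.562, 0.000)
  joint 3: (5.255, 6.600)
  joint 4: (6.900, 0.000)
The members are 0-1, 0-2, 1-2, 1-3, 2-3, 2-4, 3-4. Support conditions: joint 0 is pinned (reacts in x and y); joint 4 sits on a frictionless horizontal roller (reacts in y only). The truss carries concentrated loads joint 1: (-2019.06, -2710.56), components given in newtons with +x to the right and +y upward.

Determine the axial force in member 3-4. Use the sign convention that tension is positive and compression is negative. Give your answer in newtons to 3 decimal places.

N=5 nodes, M=7 members, R=3 reactions → 2N=10, M+R=10
member 0 (0-1): L=6.1954, (cx,cy)=(0.3036,0.9528)
member 1 (0-2): L=3.5620, (cx,cy)=(1.0000,0.0000)
member 2 (1-2): L=6.1377, (cx,cy)=(0.2739,-0.9618)
member 3 (1-3): L=3.4452, (cx,cy)=(0.9793,0.2023)
member 4 (2-3): L=6.8137, (cx,cy)=(0.2485,0.9686)
member 5 (2-4): L=3.3380, (cx,cy)=(1.0000,0.0000)
member 6 (3-4): L=6.8019, (cx,cy)=(0.2418,-0.9703)
solve A·x = −loads:
  F[0-1] = -3882.2127 N (compression)
  F[0-2] = -840.3813 N (compression)
  F[1-2] = +1141.0746 N (tension)
  F[1-3] = +539.0074 N (tension)
  F[2-3] = -1132.9745 N (compression)
  F[2-4] = -246.3508 N (compression)
  F[3-4] = +1018.6362 N (tension)
  Rx@0 = +2019.0600 N
  Ry@0 = +3698.9582 N
  Ry@4 = -988.3982 N

1018.636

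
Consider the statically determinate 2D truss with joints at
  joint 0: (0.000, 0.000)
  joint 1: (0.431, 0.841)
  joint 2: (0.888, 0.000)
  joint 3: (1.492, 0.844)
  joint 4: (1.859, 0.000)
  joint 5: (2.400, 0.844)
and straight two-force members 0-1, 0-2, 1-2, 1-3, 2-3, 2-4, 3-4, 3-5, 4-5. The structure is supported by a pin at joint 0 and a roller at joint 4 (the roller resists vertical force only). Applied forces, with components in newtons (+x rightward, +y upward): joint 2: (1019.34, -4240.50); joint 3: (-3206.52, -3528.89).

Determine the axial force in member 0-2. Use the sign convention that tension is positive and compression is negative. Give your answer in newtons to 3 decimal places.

N=6 nodes, M=9 members, R=3 reactions → 2N=12, M+R=12
member 0 (0-1): L=0.9450, (cx,cy)=(0.4561,0.8899)
member 1 (0-2): L=0.8880, (cx,cy)=(1.0000,0.0000)
member 2 (1-2): L=0.9571, (cx,cy)=(0.4775,-0.8787)
member 3 (1-3): L=1.0610, (cx,cy)=(1.0000,0.0028)
member 4 (2-3): L=1.0379, (cx,cy)=(0.5820,0.8132)
member 5 (2-4): L=0.9710, (cx,cy)=(1.0000,0.0000)
member 6 (3-4): L=0.9203, (cx,cy)=(0.3988,-0.9171)
member 7 (3-5): L=0.9080, (cx,cy)=(1.0000,0.0000)
member 8 (4-5): L=1.0025, (cx,cy)=(0.5396,0.8419)
solve A·x = −loads:
  F[0-1] = -4907.4898 N (compression)
  F[0-2] = +51.0295 N (tension)
  F[1-2] = +4955.7053 N (tension)
  F[1-3] = -4604.3825 N (compression)
  F[2-3] = -139.9951 N (compression)
  F[2-4] = +1479.3167 N (tension)
  F[3-4] = -3709.7377 N (compression)
  F[3-5] = +0.0000 N (tension)
  F[4-5] = +0.0000 N (tension)
  Rx@0 = +2187.1800 N
  Ry@0 = +4367.3647 N
  Ry@4 = +3402.0253 N

51.030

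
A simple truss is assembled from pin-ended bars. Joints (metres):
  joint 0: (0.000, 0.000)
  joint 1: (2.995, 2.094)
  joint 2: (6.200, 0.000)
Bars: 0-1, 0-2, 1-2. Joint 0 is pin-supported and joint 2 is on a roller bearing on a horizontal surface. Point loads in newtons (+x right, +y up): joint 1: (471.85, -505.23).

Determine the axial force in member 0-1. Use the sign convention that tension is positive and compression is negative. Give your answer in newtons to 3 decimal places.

N=3 nodes, M=3 members, R=3 reactions → 2N=6, M+R=6
member 0 (0-1): L=3.6544, (cx,cy)=(0.8196,0.5730)
member 1 (0-2): L=6.2000, (cx,cy)=(1.0000,0.0000)
member 2 (1-2): L=3.8284, (cx,cy)=(0.8372,-0.5470)
solve A·x = −loads:
  F[0-1] = -177.6740 N (compression)
  F[0-2] = +617.4633 N (tension)
  F[1-2] = -737.5706 N (compression)
  Rx@0 = -471.8500 N
  Ry@0 = +101.8078 N
  Ry@2 = +403.4222 N

-177.674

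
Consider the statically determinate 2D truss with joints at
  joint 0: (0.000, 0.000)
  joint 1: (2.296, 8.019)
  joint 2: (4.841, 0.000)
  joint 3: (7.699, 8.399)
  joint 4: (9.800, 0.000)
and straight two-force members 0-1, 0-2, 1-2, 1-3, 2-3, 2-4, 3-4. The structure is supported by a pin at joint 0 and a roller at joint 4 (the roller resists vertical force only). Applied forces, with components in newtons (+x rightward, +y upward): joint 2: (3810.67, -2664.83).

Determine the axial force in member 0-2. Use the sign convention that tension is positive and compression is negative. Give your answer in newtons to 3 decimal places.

N=5 nodes, M=7 members, R=3 reactions → 2N=10, M+R=10
member 0 (0-1): L=8.3412, (cx,cy)=(0.2753,0.9614)
member 1 (0-2): L=4.8410, (cx,cy)=(1.0000,0.0000)
member 2 (1-2): L=8.4132, (cx,cy)=(0.3025,-0.9531)
member 3 (1-3): L=5.4163, (cx,cy)=(0.9975,0.0702)
member 4 (2-3): L=8.8719, (cx,cy)=(0.3221,0.9467)
member 5 (2-4): L=4.9590, (cx,cy)=(1.0000,0.0000)
member 6 (3-4): L=8.6578, (cx,cy)=(0.2427,-0.9701)
solve A·x = −loads:
  F[0-1] = -1402.6425 N (compression)
  F[0-2] = +4196.7606 N (tension)
  F[1-2] = +1355.9846 N (tension)
  F[1-3] = -798.2456 N (compression)
  F[2-3] = +1449.6525 N (tension)
  F[2-4] = +329.2888 N (tension)
  F[3-4] = -1356.9324 N (compression)
  Rx@0 = -3810.6700 N
  Ry@0 = +1348.4584 N
  Ry@4 = +1316.3716 N

4196.761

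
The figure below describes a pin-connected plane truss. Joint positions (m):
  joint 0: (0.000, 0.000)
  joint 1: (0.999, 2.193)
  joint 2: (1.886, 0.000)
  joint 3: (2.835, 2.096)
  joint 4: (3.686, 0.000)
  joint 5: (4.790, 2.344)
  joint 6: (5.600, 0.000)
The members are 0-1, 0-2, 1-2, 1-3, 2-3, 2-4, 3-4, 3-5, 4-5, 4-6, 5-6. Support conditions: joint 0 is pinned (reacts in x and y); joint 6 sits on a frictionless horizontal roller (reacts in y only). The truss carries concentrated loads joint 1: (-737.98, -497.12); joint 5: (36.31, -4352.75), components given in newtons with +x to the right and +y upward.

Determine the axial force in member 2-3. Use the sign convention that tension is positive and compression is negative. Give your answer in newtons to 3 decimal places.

-905.537

N=7 nodes, M=11 members, R=3 reactions → 2N=14, M+R=14
member 0 (0-1): L=2.4098, (cx,cy)=(0.4146,0.9100)
member 1 (0-2): L=1.8860, (cx,cy)=(1.0000,0.0000)
member 2 (1-2): L=2.3656, (cx,cy)=(0.3750,-0.9270)
member 3 (1-3): L=1.8386, (cx,cy)=(0.9986,-0.0528)
member 4 (2-3): L=2.3008, (cx,cy)=(0.4125,0.9110)
member 5 (2-4): L=1.8000, (cx,cy)=(1.0000,0.0000)
member 6 (3-4): L=2.2622, (cx,cy)=(0.3762,-0.9265)
member 7 (3-5): L=1.9707, (cx,cy)=(0.9920,0.1258)
member 8 (4-5): L=2.5910, (cx,cy)=(0.4261,0.9047)
member 9 (4-6): L=1.9140, (cx,cy)=(1.0000,0.0000)
member 10 (5-6): L=2.4800, (cx,cy)=(0.3266,-0.9452)
solve A·x = −loads:
  F[0-1] = -1441.5333 N (compression)
  F[0-2] = -104.0778 N (compression)
  F[1-2] = +889.8441 N (tension)
  F[1-3] = -193.5370 N (compression)
  F[2-3] = -905.5369 N (compression)
  F[2-4] = +603.0751 N (tension)
  F[3-4] = +762.4365 N (tension)
  F[3-5] = -860.4246 N (compression)
  F[4-5] = -780.8636 N (compression)
  F[4-6] = +1222.6157 N (tension)
  F[5-6] = -3743.3282 N (compression)
  Rx@0 = +701.6700 N
  Ry@0 = +1311.8314 N
  Ry@6 = +3538.0386 N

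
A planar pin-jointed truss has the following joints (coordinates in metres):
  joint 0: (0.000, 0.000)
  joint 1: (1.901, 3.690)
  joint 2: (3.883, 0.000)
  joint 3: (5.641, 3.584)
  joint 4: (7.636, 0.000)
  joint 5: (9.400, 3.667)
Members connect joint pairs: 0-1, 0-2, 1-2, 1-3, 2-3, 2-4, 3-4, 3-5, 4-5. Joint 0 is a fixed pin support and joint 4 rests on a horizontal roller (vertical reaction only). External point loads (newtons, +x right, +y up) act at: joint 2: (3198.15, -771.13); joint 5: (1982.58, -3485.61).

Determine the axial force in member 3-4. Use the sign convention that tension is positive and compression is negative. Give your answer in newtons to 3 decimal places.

-2366.525

N=6 nodes, M=9 members, R=3 reactions → 2N=12, M+R=12
member 0 (0-1): L=4.1509, (cx,cy)=(0.4580,0.8890)
member 1 (0-2): L=3.8830, (cx,cy)=(1.0000,0.0000)
member 2 (1-2): L=4.1886, (cx,cy)=(0.4732,-0.8810)
member 3 (1-3): L=3.7415, (cx,cy)=(0.9996,-0.0283)
member 4 (2-3): L=3.9919, (cx,cy)=(0.4404,0.8978)
member 5 (2-4): L=3.7530, (cx,cy)=(1.0000,0.0000)
member 6 (3-4): L=4.1018, (cx,cy)=(0.4864,-0.8738)
member 7 (3-5): L=3.7599, (cx,cy)=(0.9998,0.0221)
member 8 (4-5): L=4.0692, (cx,cy)=(0.4335,0.9012)
solve A·x = −loads:
  F[0-1] = +1550.4517 N (tension)
  F[0-2] = +4470.6636 N (tension)
  F[1-2] = -1611.9222 N (compression)
  F[1-3] = +1473.4008 N (tension)
  F[2-3] = +2440.5784 N (tension)
  F[2-4] = -565.0281 N (compression)
  F[3-4] = -2366.5249 N (compression)
  F[3-5] = +3699.5098 N (tension)
  F[4-5] = -3958.5622 N (compression)
  Rx@0 = -5180.7300 N
  Ry@0 = -1378.2983 N
  Ry@4 = +5635.0383 N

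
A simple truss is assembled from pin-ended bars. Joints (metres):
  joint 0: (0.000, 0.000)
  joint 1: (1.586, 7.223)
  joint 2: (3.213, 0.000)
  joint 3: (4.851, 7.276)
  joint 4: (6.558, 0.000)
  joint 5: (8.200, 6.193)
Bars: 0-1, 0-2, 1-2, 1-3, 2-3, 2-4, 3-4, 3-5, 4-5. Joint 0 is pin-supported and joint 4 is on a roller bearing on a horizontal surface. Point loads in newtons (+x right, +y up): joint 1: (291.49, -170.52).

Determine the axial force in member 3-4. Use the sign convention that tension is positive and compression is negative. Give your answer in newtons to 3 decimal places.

-372.123

N=6 nodes, M=9 members, R=3 reactions → 2N=12, M+R=12
member 0 (0-1): L=7.3951, (cx,cy)=(0.2145,0.9767)
member 1 (0-2): L=3.2130, (cx,cy)=(1.0000,0.0000)
member 2 (1-2): L=7.4040, (cx,cy)=(0.2197,-0.9756)
member 3 (1-3): L=3.2654, (cx,cy)=(0.9999,0.0162)
member 4 (2-3): L=7.4581, (cx,cy)=(0.2196,0.9756)
member 5 (2-4): L=3.3450, (cx,cy)=(1.0000,0.0000)
member 6 (3-4): L=7.4736, (cx,cy)=(0.2284,-0.9736)
member 7 (3-5): L=3.5198, (cx,cy)=(0.9515,-0.3077)
member 8 (4-5): L=6.4070, (cx,cy)=(0.2563,0.9666)
solve A·x = −loads:
  F[0-1] = +196.3353 N (tension)
  F[0-2] = +249.3825 N (tension)
  F[1-2] = -374.1456 N (compression)
  F[1-3] = -167.1873 N (compression)
  F[2-3] = +374.1353 N (tension)
  F[2-4] = +84.9950 N (tension)
  F[3-4] = -372.1235 N (compression)
  F[3-5] = -0.0000 N (compression)
  F[4-5] = +0.0000 N (tension)
  Rx@0 = -291.4900 N
  Ry@0 = -191.7668 N
  Ry@4 = +362.2868 N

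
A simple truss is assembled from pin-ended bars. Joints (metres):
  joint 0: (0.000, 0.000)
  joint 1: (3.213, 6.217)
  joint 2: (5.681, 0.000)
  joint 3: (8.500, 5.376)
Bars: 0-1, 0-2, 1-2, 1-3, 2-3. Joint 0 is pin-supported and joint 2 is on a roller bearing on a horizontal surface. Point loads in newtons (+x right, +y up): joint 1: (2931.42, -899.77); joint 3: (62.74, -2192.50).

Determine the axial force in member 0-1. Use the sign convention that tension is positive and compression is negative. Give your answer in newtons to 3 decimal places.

4462.572

N=4 nodes, M=5 members, R=3 reactions → 2N=8, M+R=8
member 0 (0-1): L=6.9982, (cx,cy)=(0.4591,0.8884)
member 1 (0-2): L=5.6810, (cx,cy)=(1.0000,0.0000)
member 2 (1-2): L=6.6890, (cx,cy)=(0.3690,-0.9294)
member 3 (1-3): L=5.3535, (cx,cy)=(0.9876,-0.1571)
member 4 (2-3): L=6.0703, (cx,cy)=(0.4644,0.8856)
solve A·x = −loads:
  F[0-1] = +4462.5718 N (tension)
  F[0-2] = +945.3055 N (tension)
  F[1-2] = -5424.9874 N (compression)
  F[1-3] = +1133.1426 N (tension)
  F[2-3] = -2274.6446 N (compression)
  Rx@0 = -2994.1600 N
  Ry@0 = -3964.4347 N
  Ry@2 = +7056.7047 N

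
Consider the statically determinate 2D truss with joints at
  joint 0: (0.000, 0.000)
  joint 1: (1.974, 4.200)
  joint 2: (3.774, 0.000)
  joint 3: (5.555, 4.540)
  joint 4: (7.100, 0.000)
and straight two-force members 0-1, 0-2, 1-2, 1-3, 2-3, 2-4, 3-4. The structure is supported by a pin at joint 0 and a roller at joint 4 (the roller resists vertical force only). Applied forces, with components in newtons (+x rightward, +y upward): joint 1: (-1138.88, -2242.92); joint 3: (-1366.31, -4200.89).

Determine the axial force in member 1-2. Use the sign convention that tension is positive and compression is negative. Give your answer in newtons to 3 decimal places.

1844.074

N=5 nodes, M=7 members, R=3 reactions → 2N=10, M+R=10
member 0 (0-1): L=4.6408, (cx,cy)=(0.4254,0.9050)
member 1 (0-2): L=3.7740, (cx,cy)=(1.0000,0.0000)
member 2 (1-2): L=4.5695, (cx,cy)=(0.3939,-0.9191)
member 3 (1-3): L=3.5971, (cx,cy)=(0.9955,0.0945)
member 4 (2-3): L=4.8768, (cx,cy)=(0.3652,0.9309)
member 5 (2-4): L=3.3260, (cx,cy)=(1.0000,0.0000)
member 6 (3-4): L=4.7957, (cx,cy)=(0.3222,-0.9467)
solve A·x = −loads:
  F[0-1] = -4509.0915 N (compression)
  F[0-2] = -587.1977 N (compression)
  F[1-2] = +1844.0740 N (tension)
  F[1-3] = -1512.2993 N (compression)
  F[2-3] = -1820.7276 N (compression)
  F[2-4] = +804.1403 N (tension)
  F[3-4] = -2496.0557 N (compression)
  Rx@0 = +2505.1900 N
  Ry@0 = +4080.8347 N
  Ry@4 = +2362.9753 N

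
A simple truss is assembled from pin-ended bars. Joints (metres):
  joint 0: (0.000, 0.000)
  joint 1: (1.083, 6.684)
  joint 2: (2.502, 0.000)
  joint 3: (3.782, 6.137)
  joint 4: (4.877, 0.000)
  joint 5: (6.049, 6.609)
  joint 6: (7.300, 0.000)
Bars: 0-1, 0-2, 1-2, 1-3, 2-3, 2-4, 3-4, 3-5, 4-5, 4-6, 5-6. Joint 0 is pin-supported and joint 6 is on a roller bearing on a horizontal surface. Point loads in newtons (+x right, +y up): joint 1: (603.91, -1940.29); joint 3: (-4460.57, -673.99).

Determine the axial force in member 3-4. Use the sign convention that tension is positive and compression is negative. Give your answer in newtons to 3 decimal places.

2806.480

N=7 nodes, M=11 members, R=3 reactions → 2N=14, M+R=14
member 0 (0-1): L=6.7712, (cx,cy)=(0.1599,0.9871)
member 1 (0-2): L=2.5020, (cx,cy)=(1.0000,0.0000)
member 2 (1-2): L=6.8330, (cx,cy)=(0.2077,-0.9782)
member 3 (1-3): L=2.7539, (cx,cy)=(0.9801,-0.1986)
member 4 (2-3): L=6.2691, (cx,cy)=(0.2042,0.9789)
member 5 (2-4): L=2.3750, (cx,cy)=(1.0000,0.0000)
member 6 (3-4): L=6.2339, (cx,cy)=(0.1757,-0.9845)
member 7 (3-5): L=2.3156, (cx,cy)=(0.9790,0.2038)
member 8 (4-5): L=6.7121, (cx,cy)=(0.1746,0.9846)
member 9 (4-6): L=2.4230, (cx,cy)=(1.0000,0.0000)
member 10 (5-6): L=6.7264, (cx,cy)=(0.1860,-0.9826)
solve A·x = −loads:
  F[0-1] = -5241.7081 N (compression)
  F[0-2] = -3018.2865 N (compression)
  F[1-2] = +3766.9057 N (tension)
  F[1-3] = -2269.7819 N (compression)
  F[2-3] = -3764.0776 N (compression)
  F[2-4] = -1467.4754 N (compression)
  F[3-4] = +2806.4800 N (tension)
  F[3-5] = +995.4101 N (tension)
  F[4-5] = -2805.9516 N (compression)
  F[4-6] = -484.5657 N (compression)
  F[5-6] = +2605.4053 N (tension)
  Rx@0 = +3856.6600 N
  Ry@0 = +5174.2279 N
  Ry@6 = -2559.9479 N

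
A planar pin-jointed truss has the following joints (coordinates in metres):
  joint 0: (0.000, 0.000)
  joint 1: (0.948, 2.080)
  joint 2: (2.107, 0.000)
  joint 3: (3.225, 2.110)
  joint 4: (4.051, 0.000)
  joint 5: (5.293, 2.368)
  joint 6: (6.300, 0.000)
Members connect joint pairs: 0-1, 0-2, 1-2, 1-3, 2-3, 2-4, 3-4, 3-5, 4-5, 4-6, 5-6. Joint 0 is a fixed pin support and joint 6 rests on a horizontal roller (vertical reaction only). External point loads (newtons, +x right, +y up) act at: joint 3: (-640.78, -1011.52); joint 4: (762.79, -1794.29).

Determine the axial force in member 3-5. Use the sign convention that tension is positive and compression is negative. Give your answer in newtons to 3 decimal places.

-1492.094

N=7 nodes, M=11 members, R=3 reactions → 2N=14, M+R=14
member 0 (0-1): L=2.2858, (cx,cy)=(0.4147,0.9099)
member 1 (0-2): L=2.1070, (cx,cy)=(1.0000,0.0000)
member 2 (1-2): L=2.3811, (cx,cy)=(0.4867,-0.8735)
member 3 (1-3): L=2.2772, (cx,cy)=(0.9999,0.0132)
member 4 (2-3): L=2.3879, (cx,cy)=(0.4682,0.8836)
member 5 (2-4): L=1.9440, (cx,cy)=(1.0000,0.0000)
member 6 (3-4): L=2.2659, (cx,cy)=(0.3645,-0.9312)
member 7 (3-5): L=2.0840, (cx,cy)=(0.9923,0.1238)
member 8 (4-5): L=2.6739, (cx,cy)=(0.4645,0.8856)
member 9 (4-6): L=2.2490, (cx,cy)=(1.0000,0.0000)
member 10 (5-6): L=2.5732, (cx,cy)=(0.3913,-0.9202)
solve A·x = −loads:
  F[0-1] = -1482.3526 N (compression)
  F[0-2] = +736.7796 N (tension)
  F[1-2] = +1523.6701 N (tension)
  F[1-3] = -1356.5306 N (compression)
  F[2-3] = -1506.2846 N (compression)
  F[2-4] = +2183.6586 N (tension)
  F[3-4] = +163.9005 N (tension)
  F[3-5] = -1492.0938 N (compression)
  F[4-5] = +1853.7712 N (tension)
  F[4-6] = +619.5722 N (tension)
  F[5-6] = -1583.2146 N (compression)
  Rx@0 = -122.0100 N
  Ry@0 = +1348.8616 N
  Ry@6 = +1456.9484 N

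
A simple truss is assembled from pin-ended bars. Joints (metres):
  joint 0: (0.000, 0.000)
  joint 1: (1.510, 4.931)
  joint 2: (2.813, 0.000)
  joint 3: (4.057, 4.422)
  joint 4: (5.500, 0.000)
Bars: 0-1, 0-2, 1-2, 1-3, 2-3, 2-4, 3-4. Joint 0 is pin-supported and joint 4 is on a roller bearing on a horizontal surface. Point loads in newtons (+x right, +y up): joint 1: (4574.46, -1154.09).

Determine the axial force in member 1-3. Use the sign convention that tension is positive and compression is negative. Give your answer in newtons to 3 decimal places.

N=5 nodes, M=7 members, R=3 reactions → 2N=10, M+R=10
member 0 (0-1): L=5.1570, (cx,cy)=(0.2928,0.9562)
member 1 (0-2): L=2.8130, (cx,cy)=(1.0000,0.0000)
member 2 (1-2): L=5.1003, (cx,cy)=(0.2555,-0.9668)
member 3 (1-3): L=2.5974, (cx,cy)=(0.9806,-0.1960)
member 4 (2-3): L=4.5936, (cx,cy)=(0.2708,0.9626)
member 5 (2-4): L=2.6870, (cx,cy)=(1.0000,0.0000)
member 6 (3-4): L=4.6515, (cx,cy)=(0.3102,-0.9507)
solve A·x = −loads:
  F[0-1] = +3413.5810 N (tension)
  F[0-2] = +3574.9473 N (tension)
  F[1-2] = -4044.3294 N (compression)
  F[1-3] = -2591.9694 N (compression)
  F[2-3] = +4061.8984 N (tension)
  F[2-4] = +1441.7148 N (tension)
  F[3-4] = -4647.3443 N (compression)
  Rx@0 = -4574.4600 N
  Ry@0 = -3263.9715 N
  Ry@4 = +4418.0615 N

-2591.969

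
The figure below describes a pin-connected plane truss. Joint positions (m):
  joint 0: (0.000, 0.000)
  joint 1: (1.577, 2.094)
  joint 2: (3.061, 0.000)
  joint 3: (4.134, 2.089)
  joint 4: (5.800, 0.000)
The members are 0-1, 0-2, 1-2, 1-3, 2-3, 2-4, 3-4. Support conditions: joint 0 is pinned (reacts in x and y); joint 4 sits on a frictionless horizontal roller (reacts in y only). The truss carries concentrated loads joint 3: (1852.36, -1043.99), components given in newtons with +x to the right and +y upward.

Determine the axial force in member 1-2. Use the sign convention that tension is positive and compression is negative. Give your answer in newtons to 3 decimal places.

N=5 nodes, M=7 members, R=3 reactions → 2N=10, M+R=10
member 0 (0-1): L=2.6214, (cx,cy)=(0.6016,0.7988)
member 1 (0-2): L=3.0610, (cx,cy)=(1.0000,0.0000)
member 2 (1-2): L=2.5665, (cx,cy)=(0.5782,-0.8159)
member 3 (1-3): L=2.5570, (cx,cy)=(1.0000,-0.0020)
member 4 (2-3): L=2.3485, (cx,cy)=(0.4569,0.8895)
member 5 (2-4): L=2.7390, (cx,cy)=(1.0000,0.0000)
member 6 (3-4): L=2.6720, (cx,cy)=(0.6235,-0.7818)
solve A·x = −loads:
  F[0-1] = +459.7998 N (tension)
  F[0-2] = +1575.7510 N (tension)
  F[1-2] = -451.4637 N (compression)
  F[1-3] = +537.6517 N (tension)
  F[2-3] = +414.0920 N (tension)
  F[2-4] = +1125.5125 N (tension)
  F[3-4] = -1805.1301 N (compression)
  Rx@0 = -1852.3600 N
  Ry@0 = -367.2918 N
  Ry@4 = +1411.2818 N

-451.464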